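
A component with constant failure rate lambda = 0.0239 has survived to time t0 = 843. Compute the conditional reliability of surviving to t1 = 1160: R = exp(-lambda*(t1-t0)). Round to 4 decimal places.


lambda = 0.0239
t0 = 843, t1 = 1160
t1 - t0 = 317
lambda * (t1-t0) = 0.0239 * 317 = 7.5763
R = exp(-7.5763)
R = 0.0005

0.0005


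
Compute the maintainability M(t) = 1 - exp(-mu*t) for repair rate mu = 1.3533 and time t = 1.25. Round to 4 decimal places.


mu = 1.3533, t = 1.25
mu * t = 1.3533 * 1.25 = 1.6916
exp(-1.6916) = 0.1842
M(t) = 1 - 0.1842
M(t) = 0.8158

0.8158


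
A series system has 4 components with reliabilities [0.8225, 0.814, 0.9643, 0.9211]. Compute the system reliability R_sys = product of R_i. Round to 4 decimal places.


Components: [0.8225, 0.814, 0.9643, 0.9211]
After component 1 (R=0.8225): product = 0.8225
After component 2 (R=0.814): product = 0.6695
After component 3 (R=0.9643): product = 0.6456
After component 4 (R=0.9211): product = 0.5947
R_sys = 0.5947

0.5947


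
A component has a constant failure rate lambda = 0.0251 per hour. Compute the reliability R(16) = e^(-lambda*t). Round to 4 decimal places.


lambda = 0.0251
t = 16
lambda * t = 0.4016
R(t) = e^(-0.4016)
R(t) = 0.6692

0.6692


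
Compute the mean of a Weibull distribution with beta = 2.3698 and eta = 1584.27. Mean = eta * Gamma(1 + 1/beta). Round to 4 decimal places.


beta = 2.3698, eta = 1584.27
1/beta = 0.422
1 + 1/beta = 1.422
Gamma(1.422) = 0.8863
Mean = 1584.27 * 0.8863
Mean = 1404.1157

1404.1157


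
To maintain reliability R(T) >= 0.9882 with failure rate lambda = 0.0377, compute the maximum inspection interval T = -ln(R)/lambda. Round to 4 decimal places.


R_target = 0.9882
lambda = 0.0377
-ln(0.9882) = 0.0119
T = 0.0119 / 0.0377
T = 0.3149

0.3149


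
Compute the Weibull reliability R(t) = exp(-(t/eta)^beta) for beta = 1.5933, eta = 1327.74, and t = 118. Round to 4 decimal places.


beta = 1.5933, eta = 1327.74, t = 118
t/eta = 118 / 1327.74 = 0.0889
(t/eta)^beta = 0.0889^1.5933 = 0.0211
R(t) = exp(-0.0211)
R(t) = 0.9791

0.9791


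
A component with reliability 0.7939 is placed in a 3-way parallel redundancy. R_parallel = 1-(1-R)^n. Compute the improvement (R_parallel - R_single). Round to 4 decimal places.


R_single = 0.7939, n = 3
1 - R_single = 0.2061
(1 - R_single)^n = 0.2061^3 = 0.0088
R_parallel = 1 - 0.0088 = 0.9912
Improvement = 0.9912 - 0.7939
Improvement = 0.1973

0.1973


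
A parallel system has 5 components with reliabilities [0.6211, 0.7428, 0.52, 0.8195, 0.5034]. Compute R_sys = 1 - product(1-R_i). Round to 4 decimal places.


Components: [0.6211, 0.7428, 0.52, 0.8195, 0.5034]
(1 - 0.6211) = 0.3789, running product = 0.3789
(1 - 0.7428) = 0.2572, running product = 0.0975
(1 - 0.52) = 0.48, running product = 0.0468
(1 - 0.8195) = 0.1805, running product = 0.0084
(1 - 0.5034) = 0.4966, running product = 0.0042
Product of (1-R_i) = 0.0042
R_sys = 1 - 0.0042 = 0.9958

0.9958


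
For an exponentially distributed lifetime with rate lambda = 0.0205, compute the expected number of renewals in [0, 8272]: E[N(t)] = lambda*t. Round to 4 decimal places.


lambda = 0.0205
t = 8272
E[N(t)] = lambda * t
E[N(t)] = 0.0205 * 8272
E[N(t)] = 169.576

169.576


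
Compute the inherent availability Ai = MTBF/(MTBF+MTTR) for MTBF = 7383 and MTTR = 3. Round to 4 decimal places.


MTBF = 7383
MTTR = 3
MTBF + MTTR = 7386
Ai = 7383 / 7386
Ai = 0.9996

0.9996


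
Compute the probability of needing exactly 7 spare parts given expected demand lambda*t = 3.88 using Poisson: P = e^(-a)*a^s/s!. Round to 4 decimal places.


a = 3.88, s = 7
e^(-a) = e^(-3.88) = 0.0207
a^s = 3.88^7 = 13237.9909
s! = 5040
P = 0.0207 * 13237.9909 / 5040
P = 0.0542

0.0542


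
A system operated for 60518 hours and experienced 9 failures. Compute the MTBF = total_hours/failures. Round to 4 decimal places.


total_hours = 60518
failures = 9
MTBF = 60518 / 9
MTBF = 6724.2222

6724.2222


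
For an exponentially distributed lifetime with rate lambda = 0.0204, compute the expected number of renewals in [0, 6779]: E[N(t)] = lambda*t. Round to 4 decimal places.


lambda = 0.0204
t = 6779
E[N(t)] = lambda * t
E[N(t)] = 0.0204 * 6779
E[N(t)] = 138.2916

138.2916


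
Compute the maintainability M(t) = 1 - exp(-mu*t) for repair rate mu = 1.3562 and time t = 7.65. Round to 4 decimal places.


mu = 1.3562, t = 7.65
mu * t = 1.3562 * 7.65 = 10.3749
exp(-10.3749) = 0.0
M(t) = 1 - 0.0
M(t) = 1.0

1.0


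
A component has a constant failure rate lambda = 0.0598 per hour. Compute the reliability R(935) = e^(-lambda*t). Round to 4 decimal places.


lambda = 0.0598
t = 935
lambda * t = 55.913
R(t) = e^(-55.913)
R(t) = 0.0

0.0


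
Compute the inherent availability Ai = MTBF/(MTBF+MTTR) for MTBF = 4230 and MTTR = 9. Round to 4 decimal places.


MTBF = 4230
MTTR = 9
MTBF + MTTR = 4239
Ai = 4230 / 4239
Ai = 0.9979

0.9979


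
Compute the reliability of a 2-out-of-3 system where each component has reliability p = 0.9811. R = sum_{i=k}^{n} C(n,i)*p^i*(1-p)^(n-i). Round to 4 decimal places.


k = 2, n = 3, p = 0.9811
i=2: C(3,2)=3 * 0.9811^2 * 0.0189^1 = 0.0546
i=3: C(3,3)=1 * 0.9811^3 * 0.0189^0 = 0.9444
R = sum of terms = 0.9989

0.9989


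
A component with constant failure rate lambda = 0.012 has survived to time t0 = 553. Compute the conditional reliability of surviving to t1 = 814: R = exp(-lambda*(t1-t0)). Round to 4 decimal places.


lambda = 0.012
t0 = 553, t1 = 814
t1 - t0 = 261
lambda * (t1-t0) = 0.012 * 261 = 3.132
R = exp(-3.132)
R = 0.0436

0.0436


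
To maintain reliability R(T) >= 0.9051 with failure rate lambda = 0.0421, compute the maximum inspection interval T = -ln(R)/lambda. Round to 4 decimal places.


R_target = 0.9051
lambda = 0.0421
-ln(0.9051) = 0.0997
T = 0.0997 / 0.0421
T = 2.3684

2.3684


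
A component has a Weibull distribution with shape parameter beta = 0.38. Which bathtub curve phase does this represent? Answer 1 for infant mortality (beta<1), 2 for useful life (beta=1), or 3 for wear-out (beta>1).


beta = 0.38
Compare beta to 1:
beta < 1 => infant mortality (phase 1)
beta = 1 => useful life (phase 2)
beta > 1 => wear-out (phase 3)
Since beta = 0.38, this is infant mortality (decreasing failure rate)
Phase = 1

1


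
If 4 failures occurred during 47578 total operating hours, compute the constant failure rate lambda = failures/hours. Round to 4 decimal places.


failures = 4
total_hours = 47578
lambda = 4 / 47578
lambda = 0.0001

0.0001


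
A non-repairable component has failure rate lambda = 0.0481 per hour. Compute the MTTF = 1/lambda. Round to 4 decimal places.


lambda = 0.0481
MTTF = 1 / 0.0481
MTTF = 20.79

20.79


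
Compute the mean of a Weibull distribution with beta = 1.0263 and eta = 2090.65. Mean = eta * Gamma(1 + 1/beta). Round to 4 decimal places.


beta = 1.0263, eta = 2090.65
1/beta = 0.9744
1 + 1/beta = 1.9744
Gamma(1.9744) = 0.9894
Mean = 2090.65 * 0.9894
Mean = 2068.5619

2068.5619


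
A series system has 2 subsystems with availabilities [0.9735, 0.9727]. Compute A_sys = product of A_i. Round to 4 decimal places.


Subsystems: [0.9735, 0.9727]
After subsystem 1 (A=0.9735): product = 0.9735
After subsystem 2 (A=0.9727): product = 0.9469
A_sys = 0.9469

0.9469


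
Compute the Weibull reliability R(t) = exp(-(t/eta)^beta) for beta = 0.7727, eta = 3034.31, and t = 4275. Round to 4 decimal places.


beta = 0.7727, eta = 3034.31, t = 4275
t/eta = 4275 / 3034.31 = 1.4089
(t/eta)^beta = 1.4089^0.7727 = 1.3033
R(t) = exp(-1.3033)
R(t) = 0.2716

0.2716


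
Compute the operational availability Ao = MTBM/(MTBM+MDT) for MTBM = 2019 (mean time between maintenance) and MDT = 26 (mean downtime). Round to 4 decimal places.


MTBM = 2019
MDT = 26
MTBM + MDT = 2045
Ao = 2019 / 2045
Ao = 0.9873

0.9873


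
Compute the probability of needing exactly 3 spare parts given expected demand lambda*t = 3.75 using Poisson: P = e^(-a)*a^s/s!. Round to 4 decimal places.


a = 3.75, s = 3
e^(-a) = e^(-3.75) = 0.0235
a^s = 3.75^3 = 52.7344
s! = 6
P = 0.0235 * 52.7344 / 6
P = 0.2067

0.2067


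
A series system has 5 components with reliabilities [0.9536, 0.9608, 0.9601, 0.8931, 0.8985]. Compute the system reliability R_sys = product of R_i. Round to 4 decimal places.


Components: [0.9536, 0.9608, 0.9601, 0.8931, 0.8985]
After component 1 (R=0.9536): product = 0.9536
After component 2 (R=0.9608): product = 0.9162
After component 3 (R=0.9601): product = 0.8797
After component 4 (R=0.8931): product = 0.7856
After component 5 (R=0.8985): product = 0.7059
R_sys = 0.7059

0.7059


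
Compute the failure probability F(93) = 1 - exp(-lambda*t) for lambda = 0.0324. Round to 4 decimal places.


lambda = 0.0324, t = 93
lambda * t = 3.0132
exp(-3.0132) = 0.0491
F(t) = 1 - 0.0491
F(t) = 0.9509

0.9509


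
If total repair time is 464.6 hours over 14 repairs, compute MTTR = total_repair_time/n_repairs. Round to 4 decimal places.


total_repair_time = 464.6
n_repairs = 14
MTTR = 464.6 / 14
MTTR = 33.1857

33.1857


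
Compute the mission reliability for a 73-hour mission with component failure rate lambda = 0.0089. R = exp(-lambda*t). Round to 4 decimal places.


lambda = 0.0089
mission_time = 73
lambda * t = 0.0089 * 73 = 0.6497
R = exp(-0.6497)
R = 0.5222

0.5222


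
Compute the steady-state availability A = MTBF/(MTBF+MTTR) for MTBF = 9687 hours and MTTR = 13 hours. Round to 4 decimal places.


MTBF = 9687
MTTR = 13
MTBF + MTTR = 9700
A = 9687 / 9700
A = 0.9987

0.9987


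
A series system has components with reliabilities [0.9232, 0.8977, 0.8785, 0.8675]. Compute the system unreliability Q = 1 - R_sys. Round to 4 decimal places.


Components: [0.9232, 0.8977, 0.8785, 0.8675]
After component 1: product = 0.9232
After component 2: product = 0.8288
After component 3: product = 0.7281
After component 4: product = 0.6316
R_sys = 0.6316
Q = 1 - 0.6316 = 0.3684

0.3684


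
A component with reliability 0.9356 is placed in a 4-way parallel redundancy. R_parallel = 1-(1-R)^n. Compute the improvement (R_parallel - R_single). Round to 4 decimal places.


R_single = 0.9356, n = 4
1 - R_single = 0.0644
(1 - R_single)^n = 0.0644^4 = 0.0
R_parallel = 1 - 0.0 = 1.0
Improvement = 1.0 - 0.9356
Improvement = 0.0644

0.0644


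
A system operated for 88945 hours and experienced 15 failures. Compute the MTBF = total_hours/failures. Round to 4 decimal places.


total_hours = 88945
failures = 15
MTBF = 88945 / 15
MTBF = 5929.6667

5929.6667


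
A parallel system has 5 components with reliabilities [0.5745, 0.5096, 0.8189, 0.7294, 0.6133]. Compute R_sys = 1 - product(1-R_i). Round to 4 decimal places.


Components: [0.5745, 0.5096, 0.8189, 0.7294, 0.6133]
(1 - 0.5745) = 0.4255, running product = 0.4255
(1 - 0.5096) = 0.4904, running product = 0.2087
(1 - 0.8189) = 0.1811, running product = 0.0378
(1 - 0.7294) = 0.2706, running product = 0.0102
(1 - 0.6133) = 0.3867, running product = 0.004
Product of (1-R_i) = 0.004
R_sys = 1 - 0.004 = 0.996

0.996


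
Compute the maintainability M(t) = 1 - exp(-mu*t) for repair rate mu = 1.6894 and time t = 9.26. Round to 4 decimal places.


mu = 1.6894, t = 9.26
mu * t = 1.6894 * 9.26 = 15.6438
exp(-15.6438) = 0.0
M(t) = 1 - 0.0
M(t) = 1.0

1.0


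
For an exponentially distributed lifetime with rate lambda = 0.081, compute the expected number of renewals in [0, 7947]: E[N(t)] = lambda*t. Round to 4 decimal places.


lambda = 0.081
t = 7947
E[N(t)] = lambda * t
E[N(t)] = 0.081 * 7947
E[N(t)] = 643.707

643.707


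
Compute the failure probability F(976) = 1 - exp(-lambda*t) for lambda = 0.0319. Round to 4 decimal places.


lambda = 0.0319, t = 976
lambda * t = 31.1344
exp(-31.1344) = 0.0
F(t) = 1 - 0.0
F(t) = 1.0

1.0


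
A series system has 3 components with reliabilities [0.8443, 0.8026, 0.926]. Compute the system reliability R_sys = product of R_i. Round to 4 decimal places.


Components: [0.8443, 0.8026, 0.926]
After component 1 (R=0.8443): product = 0.8443
After component 2 (R=0.8026): product = 0.6776
After component 3 (R=0.926): product = 0.6275
R_sys = 0.6275

0.6275


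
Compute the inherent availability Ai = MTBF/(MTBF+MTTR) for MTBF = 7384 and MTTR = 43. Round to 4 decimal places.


MTBF = 7384
MTTR = 43
MTBF + MTTR = 7427
Ai = 7384 / 7427
Ai = 0.9942

0.9942


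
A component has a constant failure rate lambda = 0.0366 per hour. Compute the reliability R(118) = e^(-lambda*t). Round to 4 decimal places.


lambda = 0.0366
t = 118
lambda * t = 4.3188
R(t) = e^(-4.3188)
R(t) = 0.0133

0.0133


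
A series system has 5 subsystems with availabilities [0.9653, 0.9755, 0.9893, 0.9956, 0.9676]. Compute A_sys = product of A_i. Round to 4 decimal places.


Subsystems: [0.9653, 0.9755, 0.9893, 0.9956, 0.9676]
After subsystem 1 (A=0.9653): product = 0.9653
After subsystem 2 (A=0.9755): product = 0.9417
After subsystem 3 (A=0.9893): product = 0.9316
After subsystem 4 (A=0.9956): product = 0.9275
After subsystem 5 (A=0.9676): product = 0.8974
A_sys = 0.8974

0.8974


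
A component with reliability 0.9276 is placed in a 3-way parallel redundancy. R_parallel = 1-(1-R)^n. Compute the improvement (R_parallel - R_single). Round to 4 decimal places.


R_single = 0.9276, n = 3
1 - R_single = 0.0724
(1 - R_single)^n = 0.0724^3 = 0.0004
R_parallel = 1 - 0.0004 = 0.9996
Improvement = 0.9996 - 0.9276
Improvement = 0.072

0.072


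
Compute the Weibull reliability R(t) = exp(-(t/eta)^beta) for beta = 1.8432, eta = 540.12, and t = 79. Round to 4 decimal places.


beta = 1.8432, eta = 540.12, t = 79
t/eta = 79 / 540.12 = 0.1463
(t/eta)^beta = 0.1463^1.8432 = 0.0289
R(t) = exp(-0.0289)
R(t) = 0.9715

0.9715


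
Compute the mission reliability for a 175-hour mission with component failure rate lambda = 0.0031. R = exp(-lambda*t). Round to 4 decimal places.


lambda = 0.0031
mission_time = 175
lambda * t = 0.0031 * 175 = 0.5425
R = exp(-0.5425)
R = 0.5813

0.5813


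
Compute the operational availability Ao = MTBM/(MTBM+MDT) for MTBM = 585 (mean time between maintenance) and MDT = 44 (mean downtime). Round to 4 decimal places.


MTBM = 585
MDT = 44
MTBM + MDT = 629
Ao = 585 / 629
Ao = 0.93

0.93


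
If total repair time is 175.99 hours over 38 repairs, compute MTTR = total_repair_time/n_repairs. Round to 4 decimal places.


total_repair_time = 175.99
n_repairs = 38
MTTR = 175.99 / 38
MTTR = 4.6313

4.6313


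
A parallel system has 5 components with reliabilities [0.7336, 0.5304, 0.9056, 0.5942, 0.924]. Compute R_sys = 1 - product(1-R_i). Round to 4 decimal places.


Components: [0.7336, 0.5304, 0.9056, 0.5942, 0.924]
(1 - 0.7336) = 0.2664, running product = 0.2664
(1 - 0.5304) = 0.4696, running product = 0.1251
(1 - 0.9056) = 0.0944, running product = 0.0118
(1 - 0.5942) = 0.4058, running product = 0.0048
(1 - 0.924) = 0.076, running product = 0.0004
Product of (1-R_i) = 0.0004
R_sys = 1 - 0.0004 = 0.9996

0.9996


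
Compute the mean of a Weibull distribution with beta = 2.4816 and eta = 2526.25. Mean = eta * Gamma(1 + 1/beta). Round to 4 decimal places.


beta = 2.4816, eta = 2526.25
1/beta = 0.403
1 + 1/beta = 1.403
Gamma(1.403) = 0.8871
Mean = 2526.25 * 0.8871
Mean = 2241.0523

2241.0523


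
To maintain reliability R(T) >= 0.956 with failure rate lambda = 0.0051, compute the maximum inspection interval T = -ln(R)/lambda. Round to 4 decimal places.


R_target = 0.956
lambda = 0.0051
-ln(0.956) = 0.045
T = 0.045 / 0.0051
T = 8.823

8.823


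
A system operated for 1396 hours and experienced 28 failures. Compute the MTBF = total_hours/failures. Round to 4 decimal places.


total_hours = 1396
failures = 28
MTBF = 1396 / 28
MTBF = 49.8571

49.8571


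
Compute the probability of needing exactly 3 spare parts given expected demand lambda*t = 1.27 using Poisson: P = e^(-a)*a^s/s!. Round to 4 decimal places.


a = 1.27, s = 3
e^(-a) = e^(-1.27) = 0.2808
a^s = 1.27^3 = 2.0484
s! = 6
P = 0.2808 * 2.0484 / 6
P = 0.0959

0.0959


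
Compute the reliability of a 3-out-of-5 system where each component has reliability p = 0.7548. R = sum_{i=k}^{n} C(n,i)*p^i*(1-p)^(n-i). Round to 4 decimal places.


k = 3, n = 5, p = 0.7548
i=3: C(5,3)=10 * 0.7548^3 * 0.2452^2 = 0.2585
i=4: C(5,4)=5 * 0.7548^4 * 0.2452^1 = 0.3979
i=5: C(5,5)=1 * 0.7548^5 * 0.2452^0 = 0.245
R = sum of terms = 0.9015

0.9015


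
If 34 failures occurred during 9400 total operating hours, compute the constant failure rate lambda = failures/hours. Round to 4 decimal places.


failures = 34
total_hours = 9400
lambda = 34 / 9400
lambda = 0.0036

0.0036


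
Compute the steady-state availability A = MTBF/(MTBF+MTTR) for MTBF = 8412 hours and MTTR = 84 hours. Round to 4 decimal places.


MTBF = 8412
MTTR = 84
MTBF + MTTR = 8496
A = 8412 / 8496
A = 0.9901

0.9901


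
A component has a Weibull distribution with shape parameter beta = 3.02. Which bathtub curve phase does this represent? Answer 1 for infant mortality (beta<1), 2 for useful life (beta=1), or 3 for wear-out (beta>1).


beta = 3.02
Compare beta to 1:
beta < 1 => infant mortality (phase 1)
beta = 1 => useful life (phase 2)
beta > 1 => wear-out (phase 3)
Since beta = 3.02, this is wear-out (increasing failure rate)
Phase = 3

3


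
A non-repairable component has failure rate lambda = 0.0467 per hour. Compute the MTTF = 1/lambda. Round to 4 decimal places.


lambda = 0.0467
MTTF = 1 / 0.0467
MTTF = 21.4133

21.4133


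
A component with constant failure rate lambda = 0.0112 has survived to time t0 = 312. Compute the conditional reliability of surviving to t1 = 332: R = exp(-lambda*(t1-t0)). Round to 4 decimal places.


lambda = 0.0112
t0 = 312, t1 = 332
t1 - t0 = 20
lambda * (t1-t0) = 0.0112 * 20 = 0.224
R = exp(-0.224)
R = 0.7993

0.7993


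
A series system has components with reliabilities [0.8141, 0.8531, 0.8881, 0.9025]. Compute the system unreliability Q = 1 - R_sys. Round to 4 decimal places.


Components: [0.8141, 0.8531, 0.8881, 0.9025]
After component 1: product = 0.8141
After component 2: product = 0.6945
After component 3: product = 0.6168
After component 4: product = 0.5567
R_sys = 0.5567
Q = 1 - 0.5567 = 0.4433

0.4433


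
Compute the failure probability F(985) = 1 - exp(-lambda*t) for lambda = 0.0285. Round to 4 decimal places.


lambda = 0.0285, t = 985
lambda * t = 28.0725
exp(-28.0725) = 0.0
F(t) = 1 - 0.0
F(t) = 1.0

1.0


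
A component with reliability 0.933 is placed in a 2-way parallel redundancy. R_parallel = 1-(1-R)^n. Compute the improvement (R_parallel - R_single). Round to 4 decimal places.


R_single = 0.933, n = 2
1 - R_single = 0.067
(1 - R_single)^n = 0.067^2 = 0.0045
R_parallel = 1 - 0.0045 = 0.9955
Improvement = 0.9955 - 0.933
Improvement = 0.0625

0.0625


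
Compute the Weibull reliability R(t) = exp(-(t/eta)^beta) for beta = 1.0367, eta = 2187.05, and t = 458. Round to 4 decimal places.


beta = 1.0367, eta = 2187.05, t = 458
t/eta = 458 / 2187.05 = 0.2094
(t/eta)^beta = 0.2094^1.0367 = 0.1977
R(t) = exp(-0.1977)
R(t) = 0.8206

0.8206


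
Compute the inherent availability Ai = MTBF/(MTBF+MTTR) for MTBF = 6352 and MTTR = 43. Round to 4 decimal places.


MTBF = 6352
MTTR = 43
MTBF + MTTR = 6395
Ai = 6352 / 6395
Ai = 0.9933

0.9933


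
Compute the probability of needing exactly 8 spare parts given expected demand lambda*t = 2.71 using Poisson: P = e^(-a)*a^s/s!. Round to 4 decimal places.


a = 2.71, s = 8
e^(-a) = e^(-2.71) = 0.0665
a^s = 2.71^8 = 2909.071
s! = 40320
P = 0.0665 * 2909.071 / 40320
P = 0.0048

0.0048


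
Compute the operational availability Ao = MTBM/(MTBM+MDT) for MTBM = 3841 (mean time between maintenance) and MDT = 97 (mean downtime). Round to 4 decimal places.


MTBM = 3841
MDT = 97
MTBM + MDT = 3938
Ao = 3841 / 3938
Ao = 0.9754

0.9754


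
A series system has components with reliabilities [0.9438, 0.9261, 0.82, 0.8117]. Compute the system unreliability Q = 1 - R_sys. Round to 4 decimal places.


Components: [0.9438, 0.9261, 0.82, 0.8117]
After component 1: product = 0.9438
After component 2: product = 0.8741
After component 3: product = 0.7167
After component 4: product = 0.5818
R_sys = 0.5818
Q = 1 - 0.5818 = 0.4182

0.4182


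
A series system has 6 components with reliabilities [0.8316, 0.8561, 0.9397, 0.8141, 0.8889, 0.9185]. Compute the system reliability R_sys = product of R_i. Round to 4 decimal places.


Components: [0.8316, 0.8561, 0.9397, 0.8141, 0.8889, 0.9185]
After component 1 (R=0.8316): product = 0.8316
After component 2 (R=0.8561): product = 0.7119
After component 3 (R=0.9397): product = 0.669
After component 4 (R=0.8141): product = 0.5446
After component 5 (R=0.8889): product = 0.4841
After component 6 (R=0.9185): product = 0.4447
R_sys = 0.4447

0.4447


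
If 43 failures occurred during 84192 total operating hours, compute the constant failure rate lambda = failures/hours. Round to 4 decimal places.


failures = 43
total_hours = 84192
lambda = 43 / 84192
lambda = 0.0005

0.0005


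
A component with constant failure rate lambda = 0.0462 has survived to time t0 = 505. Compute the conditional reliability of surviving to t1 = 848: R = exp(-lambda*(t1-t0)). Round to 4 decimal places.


lambda = 0.0462
t0 = 505, t1 = 848
t1 - t0 = 343
lambda * (t1-t0) = 0.0462 * 343 = 15.8466
R = exp(-15.8466)
R = 0.0

0.0


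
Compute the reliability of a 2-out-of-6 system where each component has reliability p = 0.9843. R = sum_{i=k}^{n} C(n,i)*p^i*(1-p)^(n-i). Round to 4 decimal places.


k = 2, n = 6, p = 0.9843
i=2: C(6,2)=15 * 0.9843^2 * 0.0157^4 = 0.0
i=3: C(6,3)=20 * 0.9843^3 * 0.0157^3 = 0.0001
i=4: C(6,4)=15 * 0.9843^4 * 0.0157^2 = 0.0035
i=5: C(6,5)=6 * 0.9843^5 * 0.0157^1 = 0.087
i=6: C(6,6)=1 * 0.9843^6 * 0.0157^0 = 0.9094
R = sum of terms = 1.0

1.0


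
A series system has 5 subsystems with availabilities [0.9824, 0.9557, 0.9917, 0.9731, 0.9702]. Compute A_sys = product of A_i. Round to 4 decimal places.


Subsystems: [0.9824, 0.9557, 0.9917, 0.9731, 0.9702]
After subsystem 1 (A=0.9824): product = 0.9824
After subsystem 2 (A=0.9557): product = 0.9389
After subsystem 3 (A=0.9917): product = 0.9311
After subsystem 4 (A=0.9731): product = 0.906
After subsystem 5 (A=0.9702): product = 0.879
A_sys = 0.879

0.879


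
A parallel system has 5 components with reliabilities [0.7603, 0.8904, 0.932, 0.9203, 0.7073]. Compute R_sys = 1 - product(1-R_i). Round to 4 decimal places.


Components: [0.7603, 0.8904, 0.932, 0.9203, 0.7073]
(1 - 0.7603) = 0.2397, running product = 0.2397
(1 - 0.8904) = 0.1096, running product = 0.0263
(1 - 0.932) = 0.068, running product = 0.0018
(1 - 0.9203) = 0.0797, running product = 0.0001
(1 - 0.7073) = 0.2927, running product = 0.0
Product of (1-R_i) = 0.0
R_sys = 1 - 0.0 = 1.0

1.0


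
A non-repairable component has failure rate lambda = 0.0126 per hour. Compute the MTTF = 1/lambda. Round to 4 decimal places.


lambda = 0.0126
MTTF = 1 / 0.0126
MTTF = 79.3651

79.3651


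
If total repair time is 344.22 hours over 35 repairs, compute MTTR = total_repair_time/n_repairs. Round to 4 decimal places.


total_repair_time = 344.22
n_repairs = 35
MTTR = 344.22 / 35
MTTR = 9.8349

9.8349


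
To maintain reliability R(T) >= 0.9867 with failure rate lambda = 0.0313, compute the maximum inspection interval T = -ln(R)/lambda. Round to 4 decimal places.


R_target = 0.9867
lambda = 0.0313
-ln(0.9867) = 0.0134
T = 0.0134 / 0.0313
T = 0.4278

0.4278


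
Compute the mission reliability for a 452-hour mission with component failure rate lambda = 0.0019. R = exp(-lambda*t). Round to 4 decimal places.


lambda = 0.0019
mission_time = 452
lambda * t = 0.0019 * 452 = 0.8588
R = exp(-0.8588)
R = 0.4237

0.4237


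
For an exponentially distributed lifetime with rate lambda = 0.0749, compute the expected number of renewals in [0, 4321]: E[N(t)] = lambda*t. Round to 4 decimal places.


lambda = 0.0749
t = 4321
E[N(t)] = lambda * t
E[N(t)] = 0.0749 * 4321
E[N(t)] = 323.6429

323.6429


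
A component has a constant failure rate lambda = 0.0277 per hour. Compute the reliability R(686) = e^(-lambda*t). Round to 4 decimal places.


lambda = 0.0277
t = 686
lambda * t = 19.0022
R(t) = e^(-19.0022)
R(t) = 0.0

0.0


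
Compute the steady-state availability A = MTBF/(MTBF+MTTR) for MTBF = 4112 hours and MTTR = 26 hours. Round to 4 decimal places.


MTBF = 4112
MTTR = 26
MTBF + MTTR = 4138
A = 4112 / 4138
A = 0.9937

0.9937


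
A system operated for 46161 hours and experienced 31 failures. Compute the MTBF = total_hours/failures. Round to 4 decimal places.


total_hours = 46161
failures = 31
MTBF = 46161 / 31
MTBF = 1489.0645

1489.0645


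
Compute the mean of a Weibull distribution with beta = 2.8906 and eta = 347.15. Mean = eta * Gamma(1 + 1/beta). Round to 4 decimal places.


beta = 2.8906, eta = 347.15
1/beta = 0.3459
1 + 1/beta = 1.3459
Gamma(1.3459) = 0.8916
Mean = 347.15 * 0.8916
Mean = 309.5088

309.5088


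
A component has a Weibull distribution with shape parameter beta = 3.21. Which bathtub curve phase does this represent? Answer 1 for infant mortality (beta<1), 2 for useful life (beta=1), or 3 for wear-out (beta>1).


beta = 3.21
Compare beta to 1:
beta < 1 => infant mortality (phase 1)
beta = 1 => useful life (phase 2)
beta > 1 => wear-out (phase 3)
Since beta = 3.21, this is wear-out (increasing failure rate)
Phase = 3

3


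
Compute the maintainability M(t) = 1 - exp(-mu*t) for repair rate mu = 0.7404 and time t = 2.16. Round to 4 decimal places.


mu = 0.7404, t = 2.16
mu * t = 0.7404 * 2.16 = 1.5993
exp(-1.5993) = 0.202
M(t) = 1 - 0.202
M(t) = 0.798

0.798


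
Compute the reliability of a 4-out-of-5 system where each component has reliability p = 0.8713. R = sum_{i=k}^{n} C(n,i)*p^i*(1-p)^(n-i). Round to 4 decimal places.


k = 4, n = 5, p = 0.8713
i=4: C(5,4)=5 * 0.8713^4 * 0.1287^1 = 0.3709
i=5: C(5,5)=1 * 0.8713^5 * 0.1287^0 = 0.5022
R = sum of terms = 0.873

0.873


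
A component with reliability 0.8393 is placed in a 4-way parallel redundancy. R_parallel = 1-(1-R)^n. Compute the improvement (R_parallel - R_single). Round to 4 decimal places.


R_single = 0.8393, n = 4
1 - R_single = 0.1607
(1 - R_single)^n = 0.1607^4 = 0.0007
R_parallel = 1 - 0.0007 = 0.9993
Improvement = 0.9993 - 0.8393
Improvement = 0.16

0.16


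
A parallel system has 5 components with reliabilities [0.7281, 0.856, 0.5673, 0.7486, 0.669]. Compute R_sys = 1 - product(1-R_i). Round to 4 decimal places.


Components: [0.7281, 0.856, 0.5673, 0.7486, 0.669]
(1 - 0.7281) = 0.2719, running product = 0.2719
(1 - 0.856) = 0.144, running product = 0.0392
(1 - 0.5673) = 0.4327, running product = 0.0169
(1 - 0.7486) = 0.2514, running product = 0.0043
(1 - 0.669) = 0.331, running product = 0.0014
Product of (1-R_i) = 0.0014
R_sys = 1 - 0.0014 = 0.9986

0.9986


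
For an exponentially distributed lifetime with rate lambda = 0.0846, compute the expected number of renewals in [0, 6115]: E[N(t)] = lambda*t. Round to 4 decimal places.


lambda = 0.0846
t = 6115
E[N(t)] = lambda * t
E[N(t)] = 0.0846 * 6115
E[N(t)] = 517.329

517.329


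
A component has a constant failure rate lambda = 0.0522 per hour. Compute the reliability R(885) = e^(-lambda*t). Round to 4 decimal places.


lambda = 0.0522
t = 885
lambda * t = 46.197
R(t) = e^(-46.197)
R(t) = 0.0

0.0


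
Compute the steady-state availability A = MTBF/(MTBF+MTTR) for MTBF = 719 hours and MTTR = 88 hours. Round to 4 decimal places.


MTBF = 719
MTTR = 88
MTBF + MTTR = 807
A = 719 / 807
A = 0.891

0.891


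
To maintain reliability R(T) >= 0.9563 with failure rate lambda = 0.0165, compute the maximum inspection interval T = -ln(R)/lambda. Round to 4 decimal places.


R_target = 0.9563
lambda = 0.0165
-ln(0.9563) = 0.0447
T = 0.0447 / 0.0165
T = 2.7081

2.7081


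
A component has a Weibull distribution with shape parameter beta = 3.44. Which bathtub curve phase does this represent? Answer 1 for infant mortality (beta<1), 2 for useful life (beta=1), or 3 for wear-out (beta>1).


beta = 3.44
Compare beta to 1:
beta < 1 => infant mortality (phase 1)
beta = 1 => useful life (phase 2)
beta > 1 => wear-out (phase 3)
Since beta = 3.44, this is wear-out (increasing failure rate)
Phase = 3

3


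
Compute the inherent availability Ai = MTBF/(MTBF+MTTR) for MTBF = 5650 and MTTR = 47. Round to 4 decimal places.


MTBF = 5650
MTTR = 47
MTBF + MTTR = 5697
Ai = 5650 / 5697
Ai = 0.9918

0.9918


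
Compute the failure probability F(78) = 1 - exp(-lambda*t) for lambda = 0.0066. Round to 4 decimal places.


lambda = 0.0066, t = 78
lambda * t = 0.5148
exp(-0.5148) = 0.5976
F(t) = 1 - 0.5976
F(t) = 0.4024

0.4024


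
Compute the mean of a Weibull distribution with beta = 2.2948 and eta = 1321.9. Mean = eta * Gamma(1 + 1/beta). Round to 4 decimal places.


beta = 2.2948, eta = 1321.9
1/beta = 0.4358
1 + 1/beta = 1.4358
Gamma(1.4358) = 0.8859
Mean = 1321.9 * 0.8859
Mean = 1171.0609

1171.0609


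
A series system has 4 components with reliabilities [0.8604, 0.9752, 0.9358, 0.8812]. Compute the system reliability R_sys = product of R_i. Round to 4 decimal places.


Components: [0.8604, 0.9752, 0.9358, 0.8812]
After component 1 (R=0.8604): product = 0.8604
After component 2 (R=0.9752): product = 0.8391
After component 3 (R=0.9358): product = 0.7852
After component 4 (R=0.8812): product = 0.6919
R_sys = 0.6919

0.6919


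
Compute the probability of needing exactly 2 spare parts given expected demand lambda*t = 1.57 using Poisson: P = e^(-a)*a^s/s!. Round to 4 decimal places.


a = 1.57, s = 2
e^(-a) = e^(-1.57) = 0.208
a^s = 1.57^2 = 2.4649
s! = 2
P = 0.208 * 2.4649 / 2
P = 0.2564

0.2564


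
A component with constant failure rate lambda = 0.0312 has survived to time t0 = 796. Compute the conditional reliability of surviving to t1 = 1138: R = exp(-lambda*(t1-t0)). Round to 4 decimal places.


lambda = 0.0312
t0 = 796, t1 = 1138
t1 - t0 = 342
lambda * (t1-t0) = 0.0312 * 342 = 10.6704
R = exp(-10.6704)
R = 0.0

0.0


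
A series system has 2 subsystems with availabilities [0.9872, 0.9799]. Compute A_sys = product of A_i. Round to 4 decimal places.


Subsystems: [0.9872, 0.9799]
After subsystem 1 (A=0.9872): product = 0.9872
After subsystem 2 (A=0.9799): product = 0.9674
A_sys = 0.9674

0.9674


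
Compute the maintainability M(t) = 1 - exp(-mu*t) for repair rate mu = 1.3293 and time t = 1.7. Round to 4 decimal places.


mu = 1.3293, t = 1.7
mu * t = 1.3293 * 1.7 = 2.2598
exp(-2.2598) = 0.1044
M(t) = 1 - 0.1044
M(t) = 0.8956

0.8956


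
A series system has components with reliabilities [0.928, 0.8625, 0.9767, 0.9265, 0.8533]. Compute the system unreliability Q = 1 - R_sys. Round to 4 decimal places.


Components: [0.928, 0.8625, 0.9767, 0.9265, 0.8533]
After component 1: product = 0.928
After component 2: product = 0.8004
After component 3: product = 0.7818
After component 4: product = 0.7243
After component 5: product = 0.618
R_sys = 0.618
Q = 1 - 0.618 = 0.382

0.382


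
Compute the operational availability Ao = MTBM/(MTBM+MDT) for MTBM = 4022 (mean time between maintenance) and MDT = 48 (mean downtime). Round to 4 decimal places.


MTBM = 4022
MDT = 48
MTBM + MDT = 4070
Ao = 4022 / 4070
Ao = 0.9882

0.9882


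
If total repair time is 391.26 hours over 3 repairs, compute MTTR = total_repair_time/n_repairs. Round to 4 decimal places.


total_repair_time = 391.26
n_repairs = 3
MTTR = 391.26 / 3
MTTR = 130.42

130.42


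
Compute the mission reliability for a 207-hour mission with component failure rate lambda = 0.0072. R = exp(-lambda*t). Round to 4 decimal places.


lambda = 0.0072
mission_time = 207
lambda * t = 0.0072 * 207 = 1.4904
R = exp(-1.4904)
R = 0.2253

0.2253


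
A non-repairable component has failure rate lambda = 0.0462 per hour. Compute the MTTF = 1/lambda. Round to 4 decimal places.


lambda = 0.0462
MTTF = 1 / 0.0462
MTTF = 21.645

21.645


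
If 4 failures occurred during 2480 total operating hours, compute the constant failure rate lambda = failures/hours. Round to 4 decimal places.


failures = 4
total_hours = 2480
lambda = 4 / 2480
lambda = 0.0016

0.0016


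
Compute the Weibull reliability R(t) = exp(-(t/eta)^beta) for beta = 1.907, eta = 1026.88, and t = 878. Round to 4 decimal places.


beta = 1.907, eta = 1026.88, t = 878
t/eta = 878 / 1026.88 = 0.855
(t/eta)^beta = 0.855^1.907 = 0.7418
R(t) = exp(-0.7418)
R(t) = 0.4763

0.4763


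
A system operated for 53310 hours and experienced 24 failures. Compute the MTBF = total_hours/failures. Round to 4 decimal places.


total_hours = 53310
failures = 24
MTBF = 53310 / 24
MTBF = 2221.25

2221.25


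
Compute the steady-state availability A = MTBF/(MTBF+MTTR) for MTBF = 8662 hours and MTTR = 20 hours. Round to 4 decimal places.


MTBF = 8662
MTTR = 20
MTBF + MTTR = 8682
A = 8662 / 8682
A = 0.9977

0.9977


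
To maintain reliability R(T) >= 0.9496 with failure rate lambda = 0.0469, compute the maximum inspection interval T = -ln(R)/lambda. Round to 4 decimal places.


R_target = 0.9496
lambda = 0.0469
-ln(0.9496) = 0.0517
T = 0.0517 / 0.0469
T = 1.1027

1.1027


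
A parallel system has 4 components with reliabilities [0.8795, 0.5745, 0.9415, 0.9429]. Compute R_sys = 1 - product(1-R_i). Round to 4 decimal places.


Components: [0.8795, 0.5745, 0.9415, 0.9429]
(1 - 0.8795) = 0.1205, running product = 0.1205
(1 - 0.5745) = 0.4255, running product = 0.0513
(1 - 0.9415) = 0.0585, running product = 0.003
(1 - 0.9429) = 0.0571, running product = 0.0002
Product of (1-R_i) = 0.0002
R_sys = 1 - 0.0002 = 0.9998

0.9998


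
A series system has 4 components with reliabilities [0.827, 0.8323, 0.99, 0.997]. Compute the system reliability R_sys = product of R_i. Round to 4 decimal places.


Components: [0.827, 0.8323, 0.99, 0.997]
After component 1 (R=0.827): product = 0.827
After component 2 (R=0.8323): product = 0.6883
After component 3 (R=0.99): product = 0.6814
After component 4 (R=0.997): product = 0.6794
R_sys = 0.6794

0.6794


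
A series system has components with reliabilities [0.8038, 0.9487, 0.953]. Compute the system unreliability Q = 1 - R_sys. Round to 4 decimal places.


Components: [0.8038, 0.9487, 0.953]
After component 1: product = 0.8038
After component 2: product = 0.7626
After component 3: product = 0.7267
R_sys = 0.7267
Q = 1 - 0.7267 = 0.2733

0.2733


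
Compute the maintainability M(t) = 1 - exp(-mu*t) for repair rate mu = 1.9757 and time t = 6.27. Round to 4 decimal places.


mu = 1.9757, t = 6.27
mu * t = 1.9757 * 6.27 = 12.3876
exp(-12.3876) = 0.0
M(t) = 1 - 0.0
M(t) = 1.0

1.0


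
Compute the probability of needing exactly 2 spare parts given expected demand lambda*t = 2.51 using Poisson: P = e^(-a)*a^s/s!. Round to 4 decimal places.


a = 2.51, s = 2
e^(-a) = e^(-2.51) = 0.0813
a^s = 2.51^2 = 6.3001
s! = 2
P = 0.0813 * 6.3001 / 2
P = 0.256

0.256


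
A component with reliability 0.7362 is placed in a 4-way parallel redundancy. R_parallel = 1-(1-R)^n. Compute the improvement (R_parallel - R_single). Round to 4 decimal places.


R_single = 0.7362, n = 4
1 - R_single = 0.2638
(1 - R_single)^n = 0.2638^4 = 0.0048
R_parallel = 1 - 0.0048 = 0.9952
Improvement = 0.9952 - 0.7362
Improvement = 0.259

0.259


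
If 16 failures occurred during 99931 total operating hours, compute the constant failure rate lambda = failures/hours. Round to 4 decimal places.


failures = 16
total_hours = 99931
lambda = 16 / 99931
lambda = 0.0002

0.0002


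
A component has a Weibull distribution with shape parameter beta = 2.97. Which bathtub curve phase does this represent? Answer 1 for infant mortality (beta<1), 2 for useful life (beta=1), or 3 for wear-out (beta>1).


beta = 2.97
Compare beta to 1:
beta < 1 => infant mortality (phase 1)
beta = 1 => useful life (phase 2)
beta > 1 => wear-out (phase 3)
Since beta = 2.97, this is wear-out (increasing failure rate)
Phase = 3

3


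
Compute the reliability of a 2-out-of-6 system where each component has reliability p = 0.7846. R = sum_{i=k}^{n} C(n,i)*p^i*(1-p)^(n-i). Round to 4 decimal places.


k = 2, n = 6, p = 0.7846
i=2: C(6,2)=15 * 0.7846^2 * 0.2154^4 = 0.0199
i=3: C(6,3)=20 * 0.7846^3 * 0.2154^3 = 0.0965
i=4: C(6,4)=15 * 0.7846^4 * 0.2154^2 = 0.2637
i=5: C(6,5)=6 * 0.7846^5 * 0.2154^1 = 0.3843
i=6: C(6,6)=1 * 0.7846^6 * 0.2154^0 = 0.2333
R = sum of terms = 0.9977

0.9977


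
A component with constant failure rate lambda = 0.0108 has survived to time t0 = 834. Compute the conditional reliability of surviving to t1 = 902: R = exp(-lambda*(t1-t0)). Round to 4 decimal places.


lambda = 0.0108
t0 = 834, t1 = 902
t1 - t0 = 68
lambda * (t1-t0) = 0.0108 * 68 = 0.7344
R = exp(-0.7344)
R = 0.4798

0.4798


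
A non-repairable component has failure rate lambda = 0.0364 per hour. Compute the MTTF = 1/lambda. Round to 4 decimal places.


lambda = 0.0364
MTTF = 1 / 0.0364
MTTF = 27.4725

27.4725


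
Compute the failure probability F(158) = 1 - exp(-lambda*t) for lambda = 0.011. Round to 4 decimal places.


lambda = 0.011, t = 158
lambda * t = 1.738
exp(-1.738) = 0.1759
F(t) = 1 - 0.1759
F(t) = 0.8241

0.8241


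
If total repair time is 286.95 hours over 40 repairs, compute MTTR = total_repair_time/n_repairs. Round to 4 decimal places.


total_repair_time = 286.95
n_repairs = 40
MTTR = 286.95 / 40
MTTR = 7.1738

7.1738


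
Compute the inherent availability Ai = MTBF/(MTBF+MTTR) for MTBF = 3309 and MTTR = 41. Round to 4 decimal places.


MTBF = 3309
MTTR = 41
MTBF + MTTR = 3350
Ai = 3309 / 3350
Ai = 0.9878

0.9878


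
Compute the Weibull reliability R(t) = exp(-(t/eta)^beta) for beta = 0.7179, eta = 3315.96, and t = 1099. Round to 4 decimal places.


beta = 0.7179, eta = 3315.96, t = 1099
t/eta = 1099 / 3315.96 = 0.3314
(t/eta)^beta = 0.3314^0.7179 = 0.4526
R(t) = exp(-0.4526)
R(t) = 0.636

0.636


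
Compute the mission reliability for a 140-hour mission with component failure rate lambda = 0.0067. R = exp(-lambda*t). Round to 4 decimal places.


lambda = 0.0067
mission_time = 140
lambda * t = 0.0067 * 140 = 0.938
R = exp(-0.938)
R = 0.3914

0.3914


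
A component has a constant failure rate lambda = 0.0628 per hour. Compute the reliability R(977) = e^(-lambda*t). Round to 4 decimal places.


lambda = 0.0628
t = 977
lambda * t = 61.3556
R(t) = e^(-61.3556)
R(t) = 0.0

0.0


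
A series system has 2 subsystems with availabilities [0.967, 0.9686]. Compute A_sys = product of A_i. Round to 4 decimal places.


Subsystems: [0.967, 0.9686]
After subsystem 1 (A=0.967): product = 0.967
After subsystem 2 (A=0.9686): product = 0.9366
A_sys = 0.9366

0.9366


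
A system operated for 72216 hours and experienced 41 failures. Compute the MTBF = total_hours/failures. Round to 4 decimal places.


total_hours = 72216
failures = 41
MTBF = 72216 / 41
MTBF = 1761.3659

1761.3659


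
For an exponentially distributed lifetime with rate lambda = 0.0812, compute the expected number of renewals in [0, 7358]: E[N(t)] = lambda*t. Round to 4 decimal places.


lambda = 0.0812
t = 7358
E[N(t)] = lambda * t
E[N(t)] = 0.0812 * 7358
E[N(t)] = 597.4696

597.4696


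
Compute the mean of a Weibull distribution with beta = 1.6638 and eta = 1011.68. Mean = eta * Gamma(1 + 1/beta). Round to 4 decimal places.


beta = 1.6638, eta = 1011.68
1/beta = 0.601
1 + 1/beta = 1.601
Gamma(1.601) = 0.8936
Mean = 1011.68 * 0.8936
Mean = 904.0698

904.0698


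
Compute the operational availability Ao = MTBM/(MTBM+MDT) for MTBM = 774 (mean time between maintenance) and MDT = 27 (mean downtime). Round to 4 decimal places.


MTBM = 774
MDT = 27
MTBM + MDT = 801
Ao = 774 / 801
Ao = 0.9663

0.9663


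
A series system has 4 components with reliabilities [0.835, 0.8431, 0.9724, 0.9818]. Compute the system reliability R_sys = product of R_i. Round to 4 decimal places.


Components: [0.835, 0.8431, 0.9724, 0.9818]
After component 1 (R=0.835): product = 0.835
After component 2 (R=0.8431): product = 0.704
After component 3 (R=0.9724): product = 0.6846
After component 4 (R=0.9818): product = 0.6721
R_sys = 0.6721

0.6721
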